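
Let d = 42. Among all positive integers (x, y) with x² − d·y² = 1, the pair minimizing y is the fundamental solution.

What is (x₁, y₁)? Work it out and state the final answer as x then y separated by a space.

d=42: √d = [6; 2,12] (ℓ=2, even), read p_1/q_1
k=0  a_k=6  p_k/q_k = 6/1
k=1  a_k=2  p_k/q_k = 13/2
fundamental: x₁=13, y₁=2  (since 169 − 42·4 = 1)

13 2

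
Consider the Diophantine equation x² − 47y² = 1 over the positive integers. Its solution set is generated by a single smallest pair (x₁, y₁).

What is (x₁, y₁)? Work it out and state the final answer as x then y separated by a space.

√47 → a₀=6, period (1,5,1,12); ℓ=4 even so k=3
i=0: a=6 ⇒ p=6, q=1
…
i=2: a=5 ⇒ p=41, q=6
i=3: a=1 ⇒ p=48, q=7
fundamental: x₁=48, y₁=7  (since 2304 − 47·49 = 1)

48 7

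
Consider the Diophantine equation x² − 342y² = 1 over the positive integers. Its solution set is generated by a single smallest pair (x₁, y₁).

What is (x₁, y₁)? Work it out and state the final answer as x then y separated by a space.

[18; 2,36] for √342; ℓ=2 ⇒ convergent index 1
step 0: (18, 1)  from 18·(1,0) + (0,1)
step 1: (37, 2)  from 2·(18,1) + (1,0)
fundamental: x₁=37, y₁=2  (since 1369 − 342·4 = 1)

37 2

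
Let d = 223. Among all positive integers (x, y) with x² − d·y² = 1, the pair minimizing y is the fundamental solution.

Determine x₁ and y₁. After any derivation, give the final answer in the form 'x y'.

224 15

[14; 1,13,1,28] for √223; ℓ=4 ⇒ convergent index 3
i=0: a=14 ⇒ p=14, q=1
…
i=2: a=13 ⇒ p=209, q=14
i=3: a=1 ⇒ p=224, q=15
→ (224, 15).  Check: 224²=50176, 223·15²=50175, difference 1.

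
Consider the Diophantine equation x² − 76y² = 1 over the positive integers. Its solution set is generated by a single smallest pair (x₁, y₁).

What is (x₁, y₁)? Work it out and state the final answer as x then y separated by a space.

57799 6630

[8; 1,2,1,1,5,4,5,1,1,2,1,16] for √76; ℓ=12 ⇒ convergent index 11
i=0: a=8 ⇒ p=8, q=1
i=1: a=1 ⇒ p=9, q=1
i=2: a=2 ⇒ p=26, q=3
i=3: a=1 ⇒ p=35, q=4
i=4: a=1 ⇒ p=61, q=7
…
i=6: a=4 ⇒ p=1421, q=163
i=7: a=5 ⇒ p=7445, q=854
i=8: a=1 ⇒ p=8866, q=1017
i=9: a=1 ⇒ p=16311, q=1871
i=10: a=2 ⇒ p=41488, q=4759
i=11: a=1 ⇒ p=57799, q=6630
fundamental: x₁=57799, y₁=6630  (since 3340724401 − 76·43956900 = 1)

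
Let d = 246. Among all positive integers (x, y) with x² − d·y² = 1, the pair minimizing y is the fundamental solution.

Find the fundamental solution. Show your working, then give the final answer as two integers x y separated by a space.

88805 5662

√246 = [15; 1,2,5,1,14,1,5,2,1,30, …], period ℓ=10 (even) → k=9
step 0: (15, 1)  from 15·(1,0) + (0,1)
step 1: (16, 1)  from 1·(15,1) + (1,0)
step 2: (47, 3)  from 2·(16,1) + (15,1)
step 3: (251, 16)  from 5·(47,3) + (16,1)
step 4: (298, 19)  from 1·(251,16) + (47,3)
step 5: (4423, 282)  from 14·(298,19) + (251,16)
step 6: (4721, 301)  from 1·(4423,282) + (298,19)
…
step 8: (60777, 3875)  from 2·(28028,1787) + (4721,301)
step 9: (88805, 5662)  from 1·(60777,3875) + (28028,1787)
(x₁, y₁) = (88805, 5662);  88805² − 246·5662² = 1 ✓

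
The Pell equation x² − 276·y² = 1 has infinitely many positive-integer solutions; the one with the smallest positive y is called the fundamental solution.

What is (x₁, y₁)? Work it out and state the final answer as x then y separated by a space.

d=276: √d = [16; 1,1,1,1,2,2,2,1,1,1,1,32] (ℓ=12, even), read p_11/q_11
k=0  a_k=16  p_k/q_k = 16/1
…
k=3  a_k=1  p_k/q_k = 50/3
k=4  a_k=1  p_k/q_k = 83/5
…
k=8  a_k=1  p_k/q_k = 1761/106
…
k=10  a_k=1  p_k/q_k = 4768/287
k=11  a_k=1  p_k/q_k = 7775/468
(x₁, y₁) = (7775, 468);  7775² − 276·468² = 1 ✓

7775 468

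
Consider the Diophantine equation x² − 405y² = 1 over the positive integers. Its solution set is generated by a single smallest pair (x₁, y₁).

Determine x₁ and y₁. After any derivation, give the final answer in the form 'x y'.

[20; 8,40] for √405; ℓ=2 ⇒ convergent index 1
k=0  a_k=20  p_k/q_k = 20/1
k=1  a_k=8  p_k/q_k = 161/8
fundamental: x₁=161, y₁=8  (since 25921 − 405·64 = 1)

161 8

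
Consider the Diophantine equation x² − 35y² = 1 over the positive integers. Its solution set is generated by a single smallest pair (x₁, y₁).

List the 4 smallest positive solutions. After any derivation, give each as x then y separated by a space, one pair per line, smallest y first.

6 1
71 12
846 143
10081 1704

√35 → a₀=5, period (1,10); ℓ=2 even so k=1
k=0  a_k=5  p_k/q_k = 5/1
k=1  a_k=1  p_k/q_k = 6/1
fundamental: x₁=6, y₁=1  (since 36 − 35·1 = 1)
n=2: (6,1)∘(6,1) = (6·6+35·1·1, 6·1+1·6) = (71,12)
n=3: (71,12)∘(6,1) = (6·71+35·1·12, 6·12+1·71) = (846,143)
n=4: (846,143)∘(6,1) = (6·846+35·1·143, 6·143+1·846) = (10081,1704)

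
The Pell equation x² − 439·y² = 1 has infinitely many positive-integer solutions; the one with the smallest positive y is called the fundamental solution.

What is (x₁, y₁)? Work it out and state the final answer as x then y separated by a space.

√439 = [20; 1,19,1,40, …], period ℓ=4 (even) → k=3
i=0: a=20 ⇒ p=20, q=1
…
i=2: a=19 ⇒ p=419, q=20
i=3: a=1 ⇒ p=440, q=21
→ (440, 21).  Check: 440²=193600, 439·21²=193599, difference 1.

440 21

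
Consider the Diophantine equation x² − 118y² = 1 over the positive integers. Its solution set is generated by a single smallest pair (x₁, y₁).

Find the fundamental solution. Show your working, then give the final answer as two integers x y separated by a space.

√118 = [10; 1,6,3,2,10,2,3,6,1,20, …], period ℓ=10 (even) → k=9
i=0: a=10 ⇒ p=10, q=1
i=1: a=1 ⇒ p=11, q=1
i=2: a=6 ⇒ p=76, q=7
i=3: a=3 ⇒ p=239, q=22
i=4: a=2 ⇒ p=554, q=51
i=5: a=10 ⇒ p=5779, q=532
i=6: a=2 ⇒ p=12112, q=1115
i=7: a=3 ⇒ p=42115, q=3877
i=8: a=6 ⇒ p=264802, q=24377
i=9: a=1 ⇒ p=306917, q=28254
fundamental: x₁=306917, y₁=28254  (since 94198044889 − 118·798288516 = 1)

306917 28254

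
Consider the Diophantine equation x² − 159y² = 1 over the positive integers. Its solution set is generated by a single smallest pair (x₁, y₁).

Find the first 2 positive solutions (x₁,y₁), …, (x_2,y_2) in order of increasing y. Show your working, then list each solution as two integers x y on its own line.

1324 105
3505951 278040

√159 → a₀=12, period (1,1,1,1,3,1,1,1,1,24); ℓ=10 even so k=9
k=0  a_k=12  p_k/q_k = 12/1
k=1  a_k=1  p_k/q_k = 13/1
…
k=3  a_k=1  p_k/q_k = 38/3
…
k=5  a_k=3  p_k/q_k = 227/18
…
k=7  a_k=1  p_k/q_k = 517/41
k=8  a_k=1  p_k/q_k = 807/64
k=9  a_k=1  p_k/q_k = 1324/105
→ (1324, 105).  Check: 1324²=1752976, 159·105²=1752975, difference 1.
k=2:  x_2 = 1324·1324+159·105·105 = 3505951,  y_2 = 1324·105+105·1324 = 278040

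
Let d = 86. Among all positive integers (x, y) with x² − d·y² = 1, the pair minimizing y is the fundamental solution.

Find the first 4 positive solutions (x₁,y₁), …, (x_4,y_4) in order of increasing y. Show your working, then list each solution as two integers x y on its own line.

√86 = [9; 3,1,1,1,8,1,1,1,3,18, …], period ℓ=10 (even) → k=9
k=0  a_k=9  p_k/q_k = 9/1
…
k=2  a_k=1  p_k/q_k = 37/4
…
k=8  a_k=1  p_k/q_k = 2847/307
k=9  a_k=3  p_k/q_k = 10405/1122
fundamental: x₁=10405, y₁=1122  (since 108264025 − 86·1258884 = 1)
(x_2, y_2) = (10405·10405 + 86·1122·1122, 10405·1122 + 1122·10405) = (216528049, 23348820)
(x_3, y_3) = (10405·216528049 + 86·1122·23348820, 10405·23348820 + 1122·216528049) = (4505948689285, 485888943078)
(x_4, y_4) = (10405·4505948689285 + 86·1122·485888943078, 10405·485888943078 + 1122·4505948689285) = (93768792007492801, 10111348882104360)

10405 1122
216528049 23348820
4505948689285 485888943078
93768792007492801 10111348882104360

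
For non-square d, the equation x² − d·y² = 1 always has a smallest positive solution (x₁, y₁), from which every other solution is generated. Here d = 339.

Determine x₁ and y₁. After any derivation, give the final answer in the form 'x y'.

97970 5321

[18; 2,2,2,1,17,1,2,2,2,36] for √339; ℓ=10 ⇒ convergent index 9
step 0: (18, 1)  from 18·(1,0) + (0,1)
step 1: (37, 2)  from 2·(18,1) + (1,0)
step 2: (92, 5)  from 2·(37,2) + (18,1)
step 3: (221, 12)  from 2·(92,5) + (37,2)
step 4: (313, 17)  from 1·(221,12) + (92,5)
step 5: (5542, 301)  from 17·(313,17) + (221,12)
step 6: (5855, 318)  from 1·(5542,301) + (313,17)
step 7: (17252, 937)  from 2·(5855,318) + (5542,301)
step 8: (40359, 2192)  from 2·(17252,937) + (5855,318)
step 9: (97970, 5321)  from 2·(40359,2192) + (17252,937)
(x₁, y₁) = (97970, 5321);  97970² − 339·5321² = 1 ✓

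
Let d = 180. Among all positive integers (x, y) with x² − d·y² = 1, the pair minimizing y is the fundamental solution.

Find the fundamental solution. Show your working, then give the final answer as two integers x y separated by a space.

161 12

√180 = [13; 2,2,2,26, …], period ℓ=4 (even) → k=3
a_0=13:  p_0=13·1+0=13,  q_0=13·0+1=1
a_1=2:  p_1=2·13+1=27,  q_1=2·1+0=2
a_2=2:  p_2=2·27+13=67,  q_2=2·2+1=5
a_3=2:  p_3=2·67+27=161,  q_3=2·5+2=12
fundamental: x₁=161, y₁=12  (since 25921 − 180·144 = 1)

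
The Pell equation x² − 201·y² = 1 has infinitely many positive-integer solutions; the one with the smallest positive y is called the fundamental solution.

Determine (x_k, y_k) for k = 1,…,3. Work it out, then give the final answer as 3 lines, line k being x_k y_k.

515095 36332
530645718049 37428863080
546665912276384215 38558840456348868

d=201: √d = [14; 5,1,1,1,2,…,1,5,28] (ℓ=14, even), read p_13/q_13
a_0=14:  p_0=14·1+0=14,  q_0=14·0+1=1
a_1=5:  p_1=5·14+1=71,  q_1=5·1+0=5
a_2=1:  p_2=1·71+14=85,  q_2=1·5+1=6
a_3=1:  p_3=1·85+71=156,  q_3=1·6+5=11
a_4=1:  p_4=1·156+85=241,  q_4=1·11+6=17
…
a_6=1:  p_6=1·638+241=879,  q_6=1·45+17=62
…
a_8=1:  p_8=1·7670+879=8549,  q_8=1·541+62=603
…
a_12=1:  p_12=1·58085+33317=91402,  q_12=1·4097+2350=6447
a_13=5:  p_13=5·91402+58085=515095,  q_13=5·6447+4097=36332
fundamental: x₁=515095, y₁=36332  (since 265322859025 − 201·1320014224 = 1)
(x_2, y_2) = (515095·515095 + 201·36332·36332, 515095·36332 + 36332·515095) = (530645718049, 37428863080)
(x_3, y_3) = (515095·530645718049 + 201·36332·37428863080, 515095·37428863080 + 36332·530645718049) = (546665912276384215, 38558840456348868)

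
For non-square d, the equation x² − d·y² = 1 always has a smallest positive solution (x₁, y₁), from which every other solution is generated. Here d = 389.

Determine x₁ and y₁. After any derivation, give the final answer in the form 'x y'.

√389 → a₀=19, period (1,2,1,1,1,1,2,1,38); ℓ=9 odd so k=17
step 0: (19, 1)  from 19·(1,0) + (0,1)
…
step 2: (59, 3)  from 2·(20,1) + (19,1)
…
step 5: (217, 11)  from 1·(138,7) + (79,4)
…
step 11: (151493, 7681)  from 2·(50925,2582) + (49643,2517)
…
step 13: (353911, 17944)  from 1·(202418,10263) + (151493,7681)
…
step 16: (2376809, 120509)  from 2·(910240,46151) + (556329,28207)
step 17: (3287049, 166660)  from 1·(2376809,120509) + (910240,46151)
fundamental: x₁=3287049, y₁=166660  (since 10804691128401 − 389·27775555600 = 1)

3287049 166660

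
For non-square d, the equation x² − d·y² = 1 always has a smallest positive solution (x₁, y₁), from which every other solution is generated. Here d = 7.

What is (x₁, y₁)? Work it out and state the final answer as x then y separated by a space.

√7 → a₀=2, period (1,1,1,4); ℓ=4 even so k=3
i=0: a=2 ⇒ p=2, q=1
i=1: a=1 ⇒ p=3, q=1
i=2: a=1 ⇒ p=5, q=2
i=3: a=1 ⇒ p=8, q=3
(x₁, y₁) = (8, 3);  8² − 7·3² = 1 ✓

8 3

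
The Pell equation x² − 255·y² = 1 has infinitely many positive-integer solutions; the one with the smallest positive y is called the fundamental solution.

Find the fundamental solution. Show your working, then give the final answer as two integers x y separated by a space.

16 1

[15; 1,30] for √255; ℓ=2 ⇒ convergent index 1
i=0: a=15 ⇒ p=15, q=1
i=1: a=1 ⇒ p=16, q=1
→ (16, 1).  Check: 16²=256, 255·1²=255, difference 1.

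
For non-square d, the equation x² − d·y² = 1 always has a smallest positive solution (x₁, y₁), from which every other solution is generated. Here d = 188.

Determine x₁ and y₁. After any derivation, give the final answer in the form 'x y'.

4607 336

√188 → a₀=13, period (1,2,2,6,2,2,1,26); ℓ=8 even so k=7
step 0: (13, 1)  from 13·(1,0) + (0,1)
…
step 3: (96, 7)  from 2·(41,3) + (14,1)
step 4: (617, 45)  from 6·(96,7) + (41,3)
step 5: (1330, 97)  from 2·(617,45) + (96,7)
step 6: (3277, 239)  from 2·(1330,97) + (617,45)
step 7: (4607, 336)  from 1·(3277,239) + (1330,97)
fundamental: x₁=4607, y₁=336  (since 21224449 − 188·112896 = 1)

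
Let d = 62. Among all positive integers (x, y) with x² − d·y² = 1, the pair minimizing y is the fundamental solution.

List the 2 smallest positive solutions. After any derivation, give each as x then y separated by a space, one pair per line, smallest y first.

√62 → a₀=7, period (1,6,1,14); ℓ=4 even so k=3
a_0=7:  p_0=7·1+0=7,  q_0=7·0+1=1
a_1=1:  p_1=1·7+1=8,  q_1=1·1+0=1
a_2=6:  p_2=6·8+7=55,  q_2=6·1+1=7
a_3=1:  p_3=1·55+8=63,  q_3=1·7+1=8
fundamental: x₁=63, y₁=8  (since 3969 − 62·64 = 1)
n=2: (63,8)∘(63,8) = (63·63+62·8·8, 63·8+8·63) = (7937,1008)

63 8
7937 1008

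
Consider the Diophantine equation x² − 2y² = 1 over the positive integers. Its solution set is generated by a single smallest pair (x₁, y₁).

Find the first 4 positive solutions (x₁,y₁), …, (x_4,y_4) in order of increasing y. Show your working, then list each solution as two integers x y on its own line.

d=2: √d = [1; 2] (ℓ=1, odd), read p_1/q_1
a_0=1:  p_0=1·1+0=1,  q_0=1·0+1=1
a_1=2:  p_1=2·1+1=3,  q_1=2·1+0=2
(x₁, y₁) = (3, 2);  3² − 2·2² = 1 ✓
n=2: (3,2)∘(3,2) = (3·3+2·2·2, 3·2+2·3) = (17,12)
n=3: (17,12)∘(3,2) = (3·17+2·2·12, 3·12+2·17) = (99,70)
n=4: (99,70)∘(3,2) = (3·99+2·2·70, 3·70+2·99) = (577,408)

3 2
17 12
99 70
577 408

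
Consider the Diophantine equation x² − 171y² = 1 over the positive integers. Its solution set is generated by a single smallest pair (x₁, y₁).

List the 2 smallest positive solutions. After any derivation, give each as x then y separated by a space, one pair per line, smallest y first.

√171 → a₀=13, period (13,26); ℓ=2 even so k=1
i=0: a=13 ⇒ p=13, q=1
i=1: a=13 ⇒ p=170, q=13
(x₁, y₁) = (170, 13);  170² − 171·13² = 1 ✓
(x_2, y_2) = (170·170 + 171·13·13, 170·13 + 13·170) = (57799, 4420)

170 13
57799 4420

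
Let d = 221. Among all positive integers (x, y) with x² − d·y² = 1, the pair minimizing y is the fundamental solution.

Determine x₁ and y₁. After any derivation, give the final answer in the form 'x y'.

d=221: √d = [14; 1,6,2,6,1,28] (ℓ=6, even), read p_5/q_5
k=0  a_k=14  p_k/q_k = 14/1
…
k=3  a_k=2  p_k/q_k = 223/15
k=4  a_k=6  p_k/q_k = 1442/97
k=5  a_k=1  p_k/q_k = 1665/112
→ (1665, 112).  Check: 1665²=2772225, 221·112²=2772224, difference 1.

1665 112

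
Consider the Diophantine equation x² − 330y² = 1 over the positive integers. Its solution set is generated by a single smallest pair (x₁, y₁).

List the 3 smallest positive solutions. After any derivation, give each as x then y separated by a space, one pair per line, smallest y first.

√330 → a₀=18, period (6,36); ℓ=2 even so k=1
k=0  a_k=18  p_k/q_k = 18/1
k=1  a_k=6  p_k/q_k = 109/6
→ (109, 6).  Check: 109²=11881, 330·6²=11880, difference 1.
n=2: (109,6)∘(109,6) = (109·109+330·6·6, 109·6+6·109) = (23761,1308)
n=3: (23761,1308)∘(109,6) = (109·23761+330·6·1308, 109·1308+6·23761) = (5179789,285138)

109 6
23761 1308
5179789 285138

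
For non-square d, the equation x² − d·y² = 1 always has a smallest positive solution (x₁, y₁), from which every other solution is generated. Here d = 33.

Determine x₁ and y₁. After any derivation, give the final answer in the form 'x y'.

√33 = [5; 1,2,1,10, …], period ℓ=4 (even) → k=3
step 0: (5, 1)  from 5·(1,0) + (0,1)
step 1: (6, 1)  from 1·(5,1) + (1,0)
step 2: (17, 3)  from 2·(6,1) + (5,1)
step 3: (23, 4)  from 1·(17,3) + (6,1)
→ (23, 4).  Check: 23²=529, 33·4²=528, difference 1.

23 4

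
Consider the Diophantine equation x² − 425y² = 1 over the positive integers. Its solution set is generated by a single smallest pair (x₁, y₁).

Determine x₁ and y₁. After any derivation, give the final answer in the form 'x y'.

143649 6968

d=425: √d = [20; 1,1,1,1,1,1,40] (ℓ=7, odd), read p_13/q_13
step 0: (20, 1)  from 20·(1,0) + (0,1)
step 1: (21, 1)  from 1·(20,1) + (1,0)
…
step 3: (62, 3)  from 1·(41,2) + (21,1)
step 4: (103, 5)  from 1·(62,3) + (41,2)
…
step 6: (268, 13)  from 1·(165,8) + (103,5)
step 7: (10885, 528)  from 40·(268,13) + (165,8)
step 8: (11153, 541)  from 1·(10885,528) + (268,13)
step 9: (22038, 1069)  from 1·(11153,541) + (10885,528)
step 10: (33191, 1610)  from 1·(22038,1069) + (11153,541)
step 11: (55229, 2679)  from 1·(33191,1610) + (22038,1069)
step 12: (88420, 4289)  from 1·(55229,2679) + (33191,1610)
step 13: (143649, 6968)  from 1·(88420,4289) + (55229,2679)
(x₁, y₁) = (143649, 6968);  143649² − 425·6968² = 1 ✓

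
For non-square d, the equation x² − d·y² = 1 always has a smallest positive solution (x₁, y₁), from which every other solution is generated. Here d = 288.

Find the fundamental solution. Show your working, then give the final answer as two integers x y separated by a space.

√288 = [16; 1,32, …], period ℓ=2 (even) → k=1
k=0  a_k=16  p_k/q_k = 16/1
k=1  a_k=1  p_k/q_k = 17/1
→ (17, 1).  Check: 17²=289, 288·1²=288, difference 1.

17 1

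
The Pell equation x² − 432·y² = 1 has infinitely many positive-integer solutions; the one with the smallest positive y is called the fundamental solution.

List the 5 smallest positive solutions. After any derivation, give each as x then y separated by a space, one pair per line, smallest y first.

[20; 1,3,1,1,1,3,1,40] for √432; ℓ=8 ⇒ convergent index 7
i=0: a=20 ⇒ p=20, q=1
i=1: a=1 ⇒ p=21, q=1
i=2: a=3 ⇒ p=83, q=4
i=3: a=1 ⇒ p=104, q=5
i=4: a=1 ⇒ p=187, q=9
i=5: a=1 ⇒ p=291, q=14
i=6: a=3 ⇒ p=1060, q=51
i=7: a=1 ⇒ p=1351, q=65
(x₁, y₁) = (1351, 65);  1351² − 432·65² = 1 ✓
(x_2, y_2) = (1351·1351 + 432·65·65, 1351·65 + 65·1351) = (3650401, 175630)
(x_3, y_3) = (1351·3650401 + 432·65·175630, 1351·175630 + 65·3650401) = (9863382151, 474552195)
(x_4, y_4) = (1351·9863382151 + 432·65·474552195, 1351·474552195 + 65·9863382151) = (26650854921601, 1282239855260)
(x_5, y_5) = (1351·26650854921601 + 432·65·1282239855260, 1351·1282239855260 + 65·26650854921601) = (72010600134783751, 3464611614360325)

1351 65
3650401 175630
9863382151 474552195
26650854921601 1282239855260
72010600134783751 3464611614360325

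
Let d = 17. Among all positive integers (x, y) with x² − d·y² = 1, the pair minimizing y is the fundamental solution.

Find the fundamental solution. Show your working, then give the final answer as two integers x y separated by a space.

33 8

d=17: √d = [4; 8] (ℓ=1, odd), read p_1/q_1
step 0: (4, 1)  from 4·(1,0) + (0,1)
step 1: (33, 8)  from 8·(4,1) + (1,0)
(x₁, y₁) = (33, 8);  33² − 17·8² = 1 ✓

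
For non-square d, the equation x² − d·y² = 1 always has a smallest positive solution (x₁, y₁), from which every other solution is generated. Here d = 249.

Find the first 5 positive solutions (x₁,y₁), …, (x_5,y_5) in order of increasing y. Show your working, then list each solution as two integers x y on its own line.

√249 → a₀=15, period (1,3,1,1,5,…,3,1,30); ℓ=16 even so k=15
k=0  a_k=15  p_k/q_k = 15/1
…
k=4  a_k=1  p_k/q_k = 142/9
…
k=8  a_k=10  p_k/q_k = 36751/2329
…
k=10  a_k=1  p_k/q_k = 150586/9543
…
k=12  a_k=1  p_k/q_k = 1017351/64472
k=13  a_k=1  p_k/q_k = 1884116/119401
k=14  a_k=3  p_k/q_k = 6669699/422675
k=15  a_k=1  p_k/q_k = 8553815/542076
fundamental: x₁=8553815, y₁=542076  (since 73167751054225 − 249·293846389776 = 1)
(x_2, y_2) = (8553815·8553815 + 249·542076·542076, 8553815·542076 + 542076·8553815) = (146335502108449, 9273635639880)
(x_3, y_3) = (8553815·146335502108449 + 249·542076·9273635639880, 8553815·9273635639880 + 542076·146335502108449) = (2503453625935556812055, 158649927281879742324)
(x_4, y_4) = (8553815·2503453625935556812055 + 249·542076·158649927281879742324, 8553815·158649927281879742324 + 542076·2503453625935556812055) = (42828158354663763449114371201, 2714124255465295062538692240)
(x_5, y_5) = (8553815·42828158354663763449114371201 + 249·542076·2714124255465295062538692240, 8553815·2714124255465295062538692240 + 542076·42828158354663763449114371201) = (732688286712993936041346554632551575, 46432233536525587120811525646048876)

8553815 542076
146335502108449 9273635639880
2503453625935556812055 158649927281879742324
42828158354663763449114371201 2714124255465295062538692240
732688286712993936041346554632551575 46432233536525587120811525646048876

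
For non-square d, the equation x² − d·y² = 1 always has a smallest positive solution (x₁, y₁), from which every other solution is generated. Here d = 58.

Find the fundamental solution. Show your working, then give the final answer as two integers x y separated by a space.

[7; 1,1,1,1,1,1,14] for √58; ℓ=7 ⇒ convergent index 13
a_0=7:  p_0=7·1+0=7,  q_0=7·0+1=1
a_1=1:  p_1=1·7+1=8,  q_1=1·1+0=1
a_2=1:  p_2=1·8+7=15,  q_2=1·1+1=2
a_3=1:  p_3=1·15+8=23,  q_3=1·2+1=3
…
a_5=1:  p_5=1·38+23=61,  q_5=1·5+3=8
…
a_8=1:  p_8=1·1447+99=1546,  q_8=1·190+13=203
a_9=1:  p_9=1·1546+1447=2993,  q_9=1·203+190=393
a_10=1:  p_10=1·2993+1546=4539,  q_10=1·393+203=596
a_11=1:  p_11=1·4539+2993=7532,  q_11=1·596+393=989
a_12=1:  p_12=1·7532+4539=12071,  q_12=1·989+596=1585
a_13=1:  p_13=1·12071+7532=19603,  q_13=1·1585+989=2574
(x₁, y₁) = (19603, 2574);  19603² − 58·2574² = 1 ✓

19603 2574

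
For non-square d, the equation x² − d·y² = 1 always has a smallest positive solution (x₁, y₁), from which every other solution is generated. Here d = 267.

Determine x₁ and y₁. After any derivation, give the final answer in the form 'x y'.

2402 147

√267 → a₀=16, period (2,1,15,1,2,32); ℓ=6 even so k=5
k=0  a_k=16  p_k/q_k = 16/1
…
k=2  a_k=1  p_k/q_k = 49/3
…
k=4  a_k=1  p_k/q_k = 817/50
k=5  a_k=2  p_k/q_k = 2402/147
fundamental: x₁=2402, y₁=147  (since 5769604 − 267·21609 = 1)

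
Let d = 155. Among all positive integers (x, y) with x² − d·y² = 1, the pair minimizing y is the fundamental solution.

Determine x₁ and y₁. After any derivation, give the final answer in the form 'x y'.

249 20

√155 = [12; 2,4,2,24, …], period ℓ=4 (even) → k=3
a_0=12:  p_0=12·1+0=12,  q_0=12·0+1=1
a_1=2:  p_1=2·12+1=25,  q_1=2·1+0=2
a_2=4:  p_2=4·25+12=112,  q_2=4·2+1=9
a_3=2:  p_3=2·112+25=249,  q_3=2·9+2=20
fundamental: x₁=249, y₁=20  (since 62001 − 155·400 = 1)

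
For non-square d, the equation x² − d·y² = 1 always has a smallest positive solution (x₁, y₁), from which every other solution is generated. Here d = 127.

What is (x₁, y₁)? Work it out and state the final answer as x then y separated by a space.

d=127: √d = [11; 3,1,2,2,7,11,7,2,2,1,3,22] (ℓ=12, even), read p_11/q_11
i=0: a=11 ⇒ p=11, q=1
i=1: a=3 ⇒ p=34, q=3
i=2: a=1 ⇒ p=45, q=4
i=3: a=2 ⇒ p=124, q=11
i=4: a=2 ⇒ p=293, q=26
i=5: a=7 ⇒ p=2175, q=193
i=6: a=11 ⇒ p=24218, q=2149
i=7: a=7 ⇒ p=171701, q=15236
…
i=9: a=2 ⇒ p=906941, q=80478
i=10: a=1 ⇒ p=1274561, q=113099
i=11: a=3 ⇒ p=4730624, q=419775
(x₁, y₁) = (4730624, 419775);  4730624² − 127·419775² = 1 ✓

4730624 419775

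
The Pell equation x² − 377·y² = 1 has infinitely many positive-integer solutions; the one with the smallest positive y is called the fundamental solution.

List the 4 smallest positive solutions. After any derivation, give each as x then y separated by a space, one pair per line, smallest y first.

d=377: √d = [19; 2,2,2,38] (ℓ=4, even), read p_3/q_3
step 0: (19, 1)  from 19·(1,0) + (0,1)
…
step 2: (97, 5)  from 2·(39,2) + (19,1)
step 3: (233, 12)  from 2·(97,5) + (39,2)
(x₁, y₁) = (233, 12);  233² − 377·12² = 1 ✓
(233+12√377)^2 = 108577 + 5592√377
(233+12√377)^3 = 50596649 + 2605860√377
(233+12√377)^4 = 23577929857 + 1214325168√377

233 12
108577 5592
50596649 2605860
23577929857 1214325168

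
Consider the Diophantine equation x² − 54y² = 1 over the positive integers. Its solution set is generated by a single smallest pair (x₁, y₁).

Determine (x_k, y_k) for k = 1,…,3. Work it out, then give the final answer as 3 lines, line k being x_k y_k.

d=54: √d = [7; 2,1,6,1,2,14] (ℓ=6, even), read p_5/q_5
i=0: a=7 ⇒ p=7, q=1
…
i=2: a=1 ⇒ p=22, q=3
i=3: a=6 ⇒ p=147, q=20
i=4: a=1 ⇒ p=169, q=23
i=5: a=2 ⇒ p=485, q=66
fundamental: x₁=485, y₁=66  (since 235225 − 54·4356 = 1)
k=2:  x_2 = 485·485+54·66·66 = 470449,  y_2 = 485·66+66·485 = 64020
k=3:  x_3 = 485·470449+54·66·64020 = 456335045,  y_3 = 485·64020+66·470449 = 62099334

485 66
470449 64020
456335045 62099334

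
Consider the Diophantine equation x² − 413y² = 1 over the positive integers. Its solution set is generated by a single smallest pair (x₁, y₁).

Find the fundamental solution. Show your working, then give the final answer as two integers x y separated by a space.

113399 5580

√413 = [20; 3,9,1,4,1,9,3,40, …], period ℓ=8 (even) → k=7
step 0: (20, 1)  from 20·(1,0) + (0,1)
step 1: (61, 3)  from 3·(20,1) + (1,0)
step 2: (569, 28)  from 9·(61,3) + (20,1)
…
step 4: (3089, 152)  from 4·(630,31) + (569,28)
step 5: (3719, 183)  from 1·(3089,152) + (630,31)
step 6: (36560, 1799)  from 9·(3719,183) + (3089,152)
step 7: (113399, 5580)  from 3·(36560,1799) + (3719,183)
(x₁, y₁) = (113399, 5580);  113399² − 413·5580² = 1 ✓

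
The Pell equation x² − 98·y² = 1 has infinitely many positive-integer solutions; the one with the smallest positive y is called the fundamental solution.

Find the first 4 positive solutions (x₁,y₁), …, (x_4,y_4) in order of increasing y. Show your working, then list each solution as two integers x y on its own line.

[9; 1,8,1,18] for √98; ℓ=4 ⇒ convergent index 3
a_0=9:  p_0=9·1+0=9,  q_0=9·0+1=1
a_1=1:  p_1=1·9+1=10,  q_1=1·1+0=1
a_2=8:  p_2=8·10+9=89,  q_2=8·1+1=9
a_3=1:  p_3=1·89+10=99,  q_3=1·9+1=10
→ (99, 10).  Check: 99²=9801, 98·10²=9800, difference 1.
(x_2, y_2) = (99·99 + 98·10·10, 99·10 + 10·99) = (19601, 1980)
(x_3, y_3) = (99·19601 + 98·10·1980, 99·1980 + 10·19601) = (3880899, 392030)
(x_4, y_4) = (99·3880899 + 98·10·392030, 99·392030 + 10·3880899) = (768398401, 77619960)

99 10
19601 1980
3880899 392030
768398401 77619960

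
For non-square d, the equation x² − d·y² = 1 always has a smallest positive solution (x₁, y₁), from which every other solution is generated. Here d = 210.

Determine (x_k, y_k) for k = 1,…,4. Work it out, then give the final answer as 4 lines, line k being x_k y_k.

[14; 2,28] for √210; ℓ=2 ⇒ convergent index 1
a_0=14:  p_0=14·1+0=14,  q_0=14·0+1=1
a_1=2:  p_1=2·14+1=29,  q_1=2·1+0=2
(x₁, y₁) = (29, 2);  29² − 210·2² = 1 ✓
(x_2, y_2) = (29·29 + 210·2·2, 29·2 + 2·29) = (1681, 116)
(x_3, y_3) = (29·1681 + 210·2·116, 29·116 + 2·1681) = (97469, 6726)
(x_4, y_4) = (29·97469 + 210·2·6726, 29·6726 + 2·97469) = (5651521, 389992)

29 2
1681 116
97469 6726
5651521 389992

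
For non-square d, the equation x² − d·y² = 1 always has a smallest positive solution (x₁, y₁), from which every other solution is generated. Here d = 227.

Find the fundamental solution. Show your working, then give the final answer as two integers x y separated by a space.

√227 → a₀=15, period (15,30); ℓ=2 even so k=1
k=0  a_k=15  p_k/q_k = 15/1
k=1  a_k=15  p_k/q_k = 226/15
fundamental: x₁=226, y₁=15  (since 51076 − 227·225 = 1)

226 15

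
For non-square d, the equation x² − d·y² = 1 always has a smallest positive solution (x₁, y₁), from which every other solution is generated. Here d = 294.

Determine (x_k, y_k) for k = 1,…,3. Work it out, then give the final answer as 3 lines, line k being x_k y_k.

d=294: √d = [17; 6,1,4,1,6,34] (ℓ=6, even), read p_5/q_5
a_0=17:  p_0=17·1+0=17,  q_0=17·0+1=1
a_1=6:  p_1=6·17+1=103,  q_1=6·1+0=6
a_2=1:  p_2=1·103+17=120,  q_2=1·6+1=7
…
a_4=1:  p_4=1·583+120=703,  q_4=1·34+7=41
a_5=6:  p_5=6·703+583=4801,  q_5=6·41+34=280
(x₁, y₁) = (4801, 280);  4801² − 294·280² = 1 ✓
k=2:  x_2 = 4801·4801+294·280·280 = 46099201,  y_2 = 4801·280+280·4801 = 2688560
k=3:  x_3 = 4801·46099201+294·280·2688560 = 442644523201,  y_3 = 4801·2688560+280·46099201 = 25815552840

4801 280
46099201 2688560
442644523201 25815552840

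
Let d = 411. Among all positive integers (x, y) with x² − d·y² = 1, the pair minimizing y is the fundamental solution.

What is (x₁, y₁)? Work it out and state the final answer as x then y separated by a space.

49730 2453

√411 = [20; 3,1,1,1,19,1,1,1,3,40, …], period ℓ=10 (even) → k=9
k=0  a_k=20  p_k/q_k = 20/1
…
k=8  a_k=1  p_k/q_k = 13583/670
k=9  a_k=3  p_k/q_k = 49730/2453
(x₁, y₁) = (49730, 2453);  49730² − 411·2453² = 1 ✓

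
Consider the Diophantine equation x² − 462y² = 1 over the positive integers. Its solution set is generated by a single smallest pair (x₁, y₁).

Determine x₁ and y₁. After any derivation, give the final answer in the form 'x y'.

√462 = [21; 2,42, …], period ℓ=2 (even) → k=1
a_0=21:  p_0=21·1+0=21,  q_0=21·0+1=1
a_1=2:  p_1=2·21+1=43,  q_1=2·1+0=2
fundamental: x₁=43, y₁=2  (since 1849 − 462·4 = 1)

43 2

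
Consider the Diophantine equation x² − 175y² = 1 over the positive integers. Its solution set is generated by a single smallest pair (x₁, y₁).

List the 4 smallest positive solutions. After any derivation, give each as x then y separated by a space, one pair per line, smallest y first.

2024 153
8193151 619344
33165873224 2507104359
134255446617601 10148757825888

[13; 4,2,1,2,4,26] for √175; ℓ=6 ⇒ convergent index 5
step 0: (13, 1)  from 13·(1,0) + (0,1)
step 1: (53, 4)  from 4·(13,1) + (1,0)
step 2: (119, 9)  from 2·(53,4) + (13,1)
…
step 4: (463, 35)  from 2·(172,13) + (119,9)
step 5: (2024, 153)  from 4·(463,35) + (172,13)
→ (2024, 153).  Check: 2024²=4096576, 175·153²=4096575, difference 1.
(2024+153√175)^2 = 8193151 + 619344√175
(2024+153√175)^3 = 33165873224 + 2507104359√175
(2024+153√175)^4 = 134255446617601 + 10148757825888√175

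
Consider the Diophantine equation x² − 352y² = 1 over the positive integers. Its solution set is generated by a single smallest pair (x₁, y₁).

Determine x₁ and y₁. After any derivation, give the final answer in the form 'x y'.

77617 4137

√352 → a₀=18, period (1,3,5,9,5,3,1,36); ℓ=8 even so k=7
step 0: (18, 1)  from 18·(1,0) + (0,1)
step 1: (19, 1)  from 1·(18,1) + (1,0)
step 2: (75, 4)  from 3·(19,1) + (18,1)
step 3: (394, 21)  from 5·(75,4) + (19,1)
step 4: (3621, 193)  from 9·(394,21) + (75,4)
step 5: (18499, 986)  from 5·(3621,193) + (394,21)
step 6: (59118, 3151)  from 3·(18499,986) + (3621,193)
step 7: (77617, 4137)  from 1·(59118,3151) + (18499,986)
fundamental: x₁=77617, y₁=4137  (since 6024398689 − 352·17114769 = 1)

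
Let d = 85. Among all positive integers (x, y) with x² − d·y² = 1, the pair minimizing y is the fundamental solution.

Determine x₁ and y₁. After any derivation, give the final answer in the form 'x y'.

285769 30996

√85 → a₀=9, period (4,1,1,4,18); ℓ=5 odd so k=9
i=0: a=9 ⇒ p=9, q=1
…
i=5: a=18 ⇒ p=6887, q=747
i=6: a=4 ⇒ p=27926, q=3029
i=7: a=1 ⇒ p=34813, q=3776
i=8: a=1 ⇒ p=62739, q=6805
i=9: a=4 ⇒ p=285769, q=30996
fundamental: x₁=285769, y₁=30996  (since 81663921361 − 85·960752016 = 1)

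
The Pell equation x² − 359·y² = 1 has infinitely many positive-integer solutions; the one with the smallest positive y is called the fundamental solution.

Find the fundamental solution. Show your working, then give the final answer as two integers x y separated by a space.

d=359: √d = [18; 1,17,1,36] (ℓ=4, even), read p_3/q_3
a_0=18:  p_0=18·1+0=18,  q_0=18·0+1=1
…
a_2=17:  p_2=17·19+18=341,  q_2=17·1+1=18
a_3=1:  p_3=1·341+19=360,  q_3=1·18+1=19
→ (360, 19).  Check: 360²=129600, 359·19²=129599, difference 1.

360 19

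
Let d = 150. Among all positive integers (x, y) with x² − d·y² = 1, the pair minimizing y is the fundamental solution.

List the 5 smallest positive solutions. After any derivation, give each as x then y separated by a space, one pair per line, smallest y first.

d=150: √d = [12; 4,24] (ℓ=2, even), read p_1/q_1
a_0=12:  p_0=12·1+0=12,  q_0=12·0+1=1
a_1=4:  p_1=4·12+1=49,  q_1=4·1+0=4
fundamental: x₁=49, y₁=4  (since 2401 − 150·16 = 1)
(49+4√150)^2 = 4801 + 392√150
(49+4√150)^3 = 470449 + 38412√150
(49+4√150)^4 = 46099201 + 3763984√150
(49+4√150)^5 = 4517251249 + 368832020√150

49 4
4801 392
470449 38412
46099201 3763984
4517251249 368832020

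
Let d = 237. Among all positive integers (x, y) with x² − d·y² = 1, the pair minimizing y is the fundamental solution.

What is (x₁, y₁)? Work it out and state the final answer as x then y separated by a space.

228151 14820

√237 → a₀=15, period (2,1,1,7,10,7,1,1,2,30); ℓ=10 even so k=9
step 0: (15, 1)  from 15·(1,0) + (0,1)
step 1: (31, 2)  from 2·(15,1) + (1,0)
step 2: (46, 3)  from 1·(31,2) + (15,1)
…
step 4: (585, 38)  from 7·(77,5) + (46,3)
…
step 6: (42074, 2733)  from 7·(5927,385) + (585,38)
step 7: (48001, 3118)  from 1·(42074,2733) + (5927,385)
step 8: (90075, 5851)  from 1·(48001,3118) + (42074,2733)
step 9: (228151, 14820)  from 2·(90075,5851) + (48001,3118)
fundamental: x₁=228151, y₁=14820  (since 52052878801 − 237·219632400 = 1)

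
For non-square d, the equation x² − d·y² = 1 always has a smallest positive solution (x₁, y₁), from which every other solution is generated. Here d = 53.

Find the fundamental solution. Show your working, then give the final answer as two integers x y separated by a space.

66249 9100

√53 = [7; 3,1,1,3,14, …], period ℓ=5 (odd) → k=9
i=0: a=7 ⇒ p=7, q=1
i=1: a=3 ⇒ p=22, q=3
…
i=4: a=3 ⇒ p=182, q=25
i=5: a=14 ⇒ p=2599, q=357
i=6: a=3 ⇒ p=7979, q=1096
…
i=8: a=1 ⇒ p=18557, q=2549
i=9: a=3 ⇒ p=66249, q=9100
fundamental: x₁=66249, y₁=9100  (since 4388930001 − 53·82810000 = 1)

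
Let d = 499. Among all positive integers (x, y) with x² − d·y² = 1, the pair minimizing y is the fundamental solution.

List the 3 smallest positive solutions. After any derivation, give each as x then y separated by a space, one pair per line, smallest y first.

√499 = [22; 2,1,21,1,2,44, …], period ℓ=6 (even) → k=5
step 0: (22, 1)  from 22·(1,0) + (0,1)
step 1: (45, 2)  from 2·(22,1) + (1,0)
step 2: (67, 3)  from 1·(45,2) + (22,1)
step 3: (1452, 65)  from 21·(67,3) + (45,2)
step 4: (1519, 68)  from 1·(1452,65) + (67,3)
step 5: (4490, 201)  from 2·(1519,68) + (1452,65)
(x₁, y₁) = (4490, 201);  4490² − 499·201² = 1 ✓
(x_2, y_2) = (4490·4490 + 499·201·201, 4490·201 + 201·4490) = (40320199, 1804980)
(x_3, y_3) = (4490·40320199 + 499·201·1804980, 4490·1804980 + 201·40320199) = (362075382530, 16208720199)

4490 201
40320199 1804980
362075382530 16208720199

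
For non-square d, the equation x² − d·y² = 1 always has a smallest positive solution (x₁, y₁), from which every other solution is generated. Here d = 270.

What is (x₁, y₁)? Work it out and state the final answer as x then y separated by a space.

5291 322

√270 = [16; 2,3,6,3,2,32, …], period ℓ=6 (even) → k=5
i=0: a=16 ⇒ p=16, q=1
…
i=2: a=3 ⇒ p=115, q=7
i=3: a=6 ⇒ p=723, q=44
i=4: a=3 ⇒ p=2284, q=139
i=5: a=2 ⇒ p=5291, q=322
(x₁, y₁) = (5291, 322);  5291² − 270·322² = 1 ✓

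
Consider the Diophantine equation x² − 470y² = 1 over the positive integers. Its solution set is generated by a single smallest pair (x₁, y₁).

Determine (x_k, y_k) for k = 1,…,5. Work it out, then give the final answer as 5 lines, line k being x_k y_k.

√470 → a₀=21, period (1,2,8,2,1,42); ℓ=6 even so k=5
i=0: a=21 ⇒ p=21, q=1
…
i=4: a=2 ⇒ p=1149, q=53
i=5: a=1 ⇒ p=1691, q=78
→ (1691, 78).  Check: 1691²=2859481, 470·78²=2859480, difference 1.
(x_2, y_2) = (1691·1691 + 470·78·78, 1691·78 + 78·1691) = (5718961, 263796)
(x_3, y_3) = (1691·5718961 + 470·78·263796, 1691·263796 + 78·5718961) = (19341524411, 892157994)
(x_4, y_4) = (1691·19341524411 + 470·78·892157994, 1691·892157994 + 78·19341524411) = (65413029839041, 3017278071912)
(x_5, y_5) = (1691·65413029839041 + 470·78·3017278071912, 1691·3017278071912 + 78·65413029839041) = (221226847574112251, 10204433547048390)

1691 78
5718961 263796
19341524411 892157994
65413029839041 3017278071912
221226847574112251 10204433547048390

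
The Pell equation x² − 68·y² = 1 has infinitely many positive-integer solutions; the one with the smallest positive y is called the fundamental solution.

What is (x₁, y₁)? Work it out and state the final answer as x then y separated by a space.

√68 = [8; 4,16, …], period ℓ=2 (even) → k=1
k=0  a_k=8  p_k/q_k = 8/1
k=1  a_k=4  p_k/q_k = 33/4
→ (33, 4).  Check: 33²=1089, 68·4²=1088, difference 1.

33 4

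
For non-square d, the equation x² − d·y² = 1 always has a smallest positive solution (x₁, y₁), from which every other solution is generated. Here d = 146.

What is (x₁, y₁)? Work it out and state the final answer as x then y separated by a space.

√146 → a₀=12, period (12,24); ℓ=2 even so k=1
step 0: (12, 1)  from 12·(1,0) + (0,1)
step 1: (145, 12)  from 12·(12,1) + (1,0)
→ (145, 12).  Check: 145²=21025, 146·12²=21024, difference 1.

145 12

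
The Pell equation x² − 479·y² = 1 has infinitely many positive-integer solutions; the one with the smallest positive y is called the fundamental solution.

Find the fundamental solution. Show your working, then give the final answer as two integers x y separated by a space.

2989440 136591

d=479: √d = [21; 1,7,1,3,2,21,2,3,1,7,1,42] (ℓ=12, even), read p_11/q_11
a_0=21:  p_0=21·1+0=21,  q_0=21·0+1=1
…
a_5=2:  p_5=2·766+197=1729,  q_5=2·35+9=79
…
a_8=3:  p_8=3·75879+37075=264712,  q_8=3·3467+1694=12095
…
a_10=7:  p_10=7·340591+264712=2648849,  q_10=7·15562+12095=121029
a_11=1:  p_11=1·2648849+340591=2989440,  q_11=1·121029+15562=136591
→ (2989440, 136591).  Check: 2989440²=8936751513600, 479·136591²=8936751513599, difference 1.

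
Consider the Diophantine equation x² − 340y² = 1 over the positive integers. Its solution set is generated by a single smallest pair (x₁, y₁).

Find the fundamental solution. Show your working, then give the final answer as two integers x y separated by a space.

√340 = [18; 2,3,1,1,1,…,3,2,36, …], period ℓ=14 (even) → k=13
i=0: a=18 ⇒ p=18, q=1
…
i=9: a=1 ⇒ p=13774, q=747
i=10: a=1 ⇒ p=21039, q=1141
i=11: a=1 ⇒ p=34813, q=1888
i=12: a=3 ⇒ p=125478, q=6805
i=13: a=2 ⇒ p=285769, q=15498
→ (285769, 15498).  Check: 285769²=81663921361, 340·15498²=81663921360, difference 1.

285769 15498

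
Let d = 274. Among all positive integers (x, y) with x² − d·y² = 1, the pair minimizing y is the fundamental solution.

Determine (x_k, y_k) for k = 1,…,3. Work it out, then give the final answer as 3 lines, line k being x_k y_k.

√274 = [16; 1,1,4,4,1,1,32, …], period ℓ=7 (odd) → k=13
i=0: a=16 ⇒ p=16, q=1
…
i=2: a=1 ⇒ p=33, q=2
i=3: a=4 ⇒ p=149, q=9
…
i=6: a=1 ⇒ p=1407, q=85
…
i=8: a=1 ⇒ p=47209, q=2852
i=9: a=1 ⇒ p=93011, q=5619
i=10: a=4 ⇒ p=419253, q=25328
…
i=12: a=1 ⇒ p=2189276, q=132259
i=13: a=1 ⇒ p=3959299, q=239190
(x₁, y₁) = (3959299, 239190);  3959299² − 274·239190² = 1 ✓
k=2:  x_2 = 3959299·3959299+274·239190·239190 = 31352097142801,  y_2 = 3959299·239190+239190·3959299 = 1894049455620
k=3:  x_3 = 3959299·31352097142801+274·239190·1894049455620 = 248264653730785753699,  y_3 = 3959299·1894049455620+239190·31352097142801 = 14998216231173381570

3959299 239190
31352097142801 1894049455620
248264653730785753699 14998216231173381570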